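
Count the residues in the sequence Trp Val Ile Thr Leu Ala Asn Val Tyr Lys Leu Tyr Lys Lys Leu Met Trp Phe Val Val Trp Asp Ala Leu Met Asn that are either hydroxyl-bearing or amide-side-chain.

Hydroxyl-bearing: S, T, Y. Amide-side-chain: N, Q.
Hydroxyl-bearing residues here: Thr4, Tyr9, Tyr12 (3).
Amide-side-chain residues here: Asn7, Asn26 (2).
The two groups share no amino acid, so total = 3 + 2 = 5.

5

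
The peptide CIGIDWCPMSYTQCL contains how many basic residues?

0

Lysine (K), arginine (R), and histidine (H) have basic, nitrogen-containing side chains.
None of the 15 residues belong to this group.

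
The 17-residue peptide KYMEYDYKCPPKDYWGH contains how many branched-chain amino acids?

0

Valine (V), leucine (L), and isoleucine (I) are the branched-chain amino acids.
None of the 17 residues belong to this group.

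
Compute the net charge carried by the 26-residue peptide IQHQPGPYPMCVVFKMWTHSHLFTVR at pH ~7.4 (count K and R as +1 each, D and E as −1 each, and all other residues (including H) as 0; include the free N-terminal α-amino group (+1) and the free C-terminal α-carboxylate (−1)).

Positive (K, R): K15, R26 → +2.
Negative (D, E): none → −0.
The N-terminus (+1) and C-terminus (−1) cancel.
Net charge = (+2) + (−0) = +2.

+2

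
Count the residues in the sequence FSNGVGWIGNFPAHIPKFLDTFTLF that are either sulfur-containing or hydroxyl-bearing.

3

Sulfur-containing: C, M. Hydroxyl-bearing: S, T, Y.
Sulfur-containing residues here: none (0).
Hydroxyl-bearing residues here: S2, T21, T23 (3).
The two groups share no amino acid, so total = 0 + 3 = 3.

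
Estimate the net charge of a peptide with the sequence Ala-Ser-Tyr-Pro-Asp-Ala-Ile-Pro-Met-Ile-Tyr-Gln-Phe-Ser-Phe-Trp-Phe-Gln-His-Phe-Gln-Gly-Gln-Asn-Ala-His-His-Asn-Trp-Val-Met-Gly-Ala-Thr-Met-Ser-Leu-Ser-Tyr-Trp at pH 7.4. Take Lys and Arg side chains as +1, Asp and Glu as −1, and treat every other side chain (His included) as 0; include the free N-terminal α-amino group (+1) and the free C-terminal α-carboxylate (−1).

Positive (K, R): none → +0.
Negative (D, E): Asp5 → −1.
The N-terminus (+1) and C-terminus (−1) cancel.
Net charge = (+0) + (−1) = −1.

-1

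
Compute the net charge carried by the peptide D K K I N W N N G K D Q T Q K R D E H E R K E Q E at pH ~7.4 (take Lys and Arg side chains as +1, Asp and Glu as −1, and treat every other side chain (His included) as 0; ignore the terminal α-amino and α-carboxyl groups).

Positive (K, R): K2, K3, K10, K15, R16, R21, K22 → +7.
Negative (D, E): D1, D11, D17, E18, E20, E23, E25 → −7.
Net charge = (+7) + (−7) = 0.

0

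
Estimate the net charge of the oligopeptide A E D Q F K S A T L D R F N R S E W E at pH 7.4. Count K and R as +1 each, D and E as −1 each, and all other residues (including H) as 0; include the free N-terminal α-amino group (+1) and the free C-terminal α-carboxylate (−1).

-2

Positive (K, R): K6, R12, R15 → +3.
Negative (D, E): E2, D3, D11, E17, E19 → −5.
The N-terminus (+1) and C-terminus (−1) cancel.
Net charge = (+3) + (−5) = −2.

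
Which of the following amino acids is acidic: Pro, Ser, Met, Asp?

Asp

Aspartate (D) and glutamate (E) have carboxylic-acid side chains and are the acidic amino acids.
Of the listed options, only Asp belongs to this group.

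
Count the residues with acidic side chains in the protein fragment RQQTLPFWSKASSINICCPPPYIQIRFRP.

0

Aspartate (D) and glutamate (E) have carboxylic-acid side chains and are the acidic amino acids.
None of the 29 residues belong to this group.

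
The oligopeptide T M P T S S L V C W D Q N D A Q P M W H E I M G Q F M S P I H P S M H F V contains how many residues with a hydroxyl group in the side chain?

S, T, and Y are the three residues with a side-chain hydroxyl.
Matching residues: T1, T4, S5, S6, S28, S33.

6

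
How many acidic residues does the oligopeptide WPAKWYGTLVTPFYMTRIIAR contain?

0

Aspartate (D) and glutamate (E) have carboxylic-acid side chains and are the acidic amino acids.
None of the 21 residues belong to this group.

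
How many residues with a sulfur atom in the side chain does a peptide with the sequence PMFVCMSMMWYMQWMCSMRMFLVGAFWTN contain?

The sulfur-bearing residues are cysteine (–SH) and methionine (–S–CH₃).
Matching residues: M2, C5, M6, M8, M9, M12, M15, C16, M18, M20.

10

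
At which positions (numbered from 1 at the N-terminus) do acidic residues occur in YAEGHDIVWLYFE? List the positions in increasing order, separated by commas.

3, 6, 13

Aspartate (D) and glutamate (E) have carboxylic-acid side chains and are the acidic amino acids.
Matching residues: E3, D6, E13.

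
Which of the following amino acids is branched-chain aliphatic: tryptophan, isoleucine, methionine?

isoleucine

V, L, and I make up the branched-chain aliphatic group.
Of the listed options, only isoleucine belongs to this group.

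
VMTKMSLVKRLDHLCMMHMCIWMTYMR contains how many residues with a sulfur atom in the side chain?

9

Only Cys (C) and Met (M) have a sulfur atom in the side chain.
Matching residues: M2, M5, C15, M16, M17, M19, C20, M23, M26.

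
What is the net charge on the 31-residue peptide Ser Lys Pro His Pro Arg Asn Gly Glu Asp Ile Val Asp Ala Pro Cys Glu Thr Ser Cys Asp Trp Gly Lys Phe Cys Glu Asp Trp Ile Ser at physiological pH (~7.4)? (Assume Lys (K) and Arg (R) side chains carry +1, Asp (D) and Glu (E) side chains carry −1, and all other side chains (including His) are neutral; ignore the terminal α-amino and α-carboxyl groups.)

Positive (K, R): Lys2, Arg6, Lys24 → +3.
Negative (D, E): Glu9, Asp10, Asp13, Glu17, Asp21, Glu27, Asp28 → −7.
Net charge = (+3) + (−7) = −4.

-4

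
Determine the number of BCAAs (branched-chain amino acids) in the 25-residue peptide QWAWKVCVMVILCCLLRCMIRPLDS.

9

Valine (V), leucine (L), and isoleucine (I) are the branched-chain amino acids.
Matching residues: V6, V8, V10, I11, L12, L15, L16, I20, L23.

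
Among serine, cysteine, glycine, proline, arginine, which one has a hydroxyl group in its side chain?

serine

The –OH-bearing residues are Ser, Thr (aliphatic alcohols), and Tyr (phenol).
Of the listed options, only serine belongs to this group.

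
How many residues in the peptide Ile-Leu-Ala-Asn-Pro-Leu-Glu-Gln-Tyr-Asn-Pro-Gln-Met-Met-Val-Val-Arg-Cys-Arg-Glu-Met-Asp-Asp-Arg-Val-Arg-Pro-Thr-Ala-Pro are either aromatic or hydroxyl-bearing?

2

Aromatic: F, W, Y. Hydroxyl-bearing: S, T, Y.
Aromatic residues here: Tyr9 (1).
Hydroxyl-bearing residues here: Tyr9, Thr28 (2).
Y is in both groups, so the 1 Y residue must not be double-counted.
Total = 1 + 2 − 1 = 2.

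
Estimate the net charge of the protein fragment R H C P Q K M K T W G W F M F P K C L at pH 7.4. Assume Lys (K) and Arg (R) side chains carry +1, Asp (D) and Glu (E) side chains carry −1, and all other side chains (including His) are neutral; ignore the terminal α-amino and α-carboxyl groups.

Positive (K, R): R1, K6, K8, K17 → +4.
Negative (D, E): none → −0.
Net charge = (+4) + (−0) = +4.

+4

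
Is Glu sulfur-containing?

No

The sulfur-bearing residues are cysteine (–SH) and methionine (–S–CH₃).
Glutamate is not in this group.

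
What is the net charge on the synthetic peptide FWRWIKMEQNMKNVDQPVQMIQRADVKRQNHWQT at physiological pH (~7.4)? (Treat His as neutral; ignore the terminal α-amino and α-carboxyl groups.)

+3

At pH ~7.4 the Lys and Arg side chains are protonated (+1), the Asp and Glu side chains are deprotonated (−1), and with His taken as neutral all other side chains carry no charge.
Positive (K, R): R3, K6, K12, R23, K27, R28 → +6.
Negative (D, E): E8, D15, D25 → −3.
Net charge = (+6) + (−3) = +3.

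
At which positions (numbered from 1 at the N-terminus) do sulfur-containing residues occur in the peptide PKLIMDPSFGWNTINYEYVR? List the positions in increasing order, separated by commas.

5

Cysteine (C, thiol) and methionine (M, thioether) are the two sulfur-containing amino acids.
Matching residues: M5.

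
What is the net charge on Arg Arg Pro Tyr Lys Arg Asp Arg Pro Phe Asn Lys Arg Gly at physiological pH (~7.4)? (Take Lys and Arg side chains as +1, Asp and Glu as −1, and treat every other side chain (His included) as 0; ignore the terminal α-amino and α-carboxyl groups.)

Positive (K, R): Arg1, Arg2, Lys5, Arg6, Arg8, Lys12, Arg13 → +7.
Negative (D, E): Asp7 → −1.
Net charge = (+7) + (−1) = +6.

+6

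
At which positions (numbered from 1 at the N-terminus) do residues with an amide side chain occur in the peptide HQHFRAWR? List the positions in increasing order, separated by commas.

Asparagine (N) and glutamine (Q) have uncharged amide side chains.
Matching residues: Q2.

2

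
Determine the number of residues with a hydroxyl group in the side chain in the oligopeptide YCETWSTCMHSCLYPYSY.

S, T, and Y are the three residues with a side-chain hydroxyl.
Matching residues: Y1, T4, S6, T7, S11, Y14, Y16, S17, Y18.

9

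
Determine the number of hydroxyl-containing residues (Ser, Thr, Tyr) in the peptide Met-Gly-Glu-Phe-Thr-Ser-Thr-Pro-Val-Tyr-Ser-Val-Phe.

5

Matching residues: Thr5, Ser6, Thr7, Tyr10, Ser11.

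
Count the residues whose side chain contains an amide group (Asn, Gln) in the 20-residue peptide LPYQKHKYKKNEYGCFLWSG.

Matching residues: Q4, N11.

2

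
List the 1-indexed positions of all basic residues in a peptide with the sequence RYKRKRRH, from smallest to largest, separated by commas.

The basic amino acids are Lys (K), Arg (R), and His (H).
Matching residues: R1, K3, R4, K5, R6, R7, H8.

1, 3, 4, 5, 6, 7, 8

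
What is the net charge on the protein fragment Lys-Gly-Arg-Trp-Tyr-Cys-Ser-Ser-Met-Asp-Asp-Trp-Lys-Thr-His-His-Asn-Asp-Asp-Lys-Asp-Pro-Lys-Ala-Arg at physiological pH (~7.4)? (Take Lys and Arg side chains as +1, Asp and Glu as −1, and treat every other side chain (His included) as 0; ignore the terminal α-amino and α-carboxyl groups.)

Positive (K, R): Lys1, Arg3, Lys13, Lys20, Lys23, Arg25 → +6.
Negative (D, E): Asp10, Asp11, Asp18, Asp19, Asp21 → −5.
Net charge = (+6) + (−5) = +1.

+1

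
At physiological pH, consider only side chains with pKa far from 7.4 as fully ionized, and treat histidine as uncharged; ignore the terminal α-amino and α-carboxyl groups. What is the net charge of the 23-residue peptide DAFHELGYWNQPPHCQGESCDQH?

-4

At pH ~7.4 the Lys and Arg side chains are protonated (+1), the Asp and Glu side chains are deprotonated (−1), and with His taken as neutral all other side chains carry no charge.
Positive (K, R): none → +0.
Negative (D, E): D1, E5, E18, D21 → −4.
Net charge = (+0) + (−4) = −4.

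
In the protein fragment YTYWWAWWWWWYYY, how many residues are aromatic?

12

F, W, and Y each carry an aromatic ring on the side chain.
Matching residues: Y1, Y3, W4, W5, W7, W8, W9, W10, W11, Y12, Y13, Y14.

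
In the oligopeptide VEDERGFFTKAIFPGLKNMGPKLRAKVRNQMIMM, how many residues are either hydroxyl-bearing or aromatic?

Hydroxyl-bearing: S, T, Y. Aromatic: F, W, Y.
Hydroxyl-bearing residues here: T9 (1).
Aromatic residues here: F7, F8, F13 (3).
(Y belongs to both groups, but none appear in this sequence.) Total = 1 + 3 = 4.

4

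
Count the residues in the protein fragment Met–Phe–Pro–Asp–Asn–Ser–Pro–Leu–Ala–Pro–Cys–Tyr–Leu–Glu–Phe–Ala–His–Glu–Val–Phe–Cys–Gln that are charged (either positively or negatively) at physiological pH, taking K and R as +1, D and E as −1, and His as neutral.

3

Charged side chains at pH ~7.4: K, R (positive); D, E (negative).
Matching residues: Asp4, Glu14, Glu18.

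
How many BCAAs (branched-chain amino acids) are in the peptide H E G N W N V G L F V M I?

V, L, and I make up the branched-chain aliphatic group.
Matching residues: V7, L9, V11, I13.

4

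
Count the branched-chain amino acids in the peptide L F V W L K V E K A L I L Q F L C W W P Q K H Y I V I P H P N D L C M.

12

Valine (V), leucine (L), and isoleucine (I) are the branched-chain amino acids.
Matching residues: L1, V3, L5, V7, L11, I12, L13, L16, I25, V26, I27, L33.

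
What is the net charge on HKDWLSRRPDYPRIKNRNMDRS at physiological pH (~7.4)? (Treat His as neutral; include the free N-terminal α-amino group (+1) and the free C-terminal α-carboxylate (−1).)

+4

Near pH 7.4, K and R contribute +1 each, D and E contribute −1 each, and every other side chain (His included, as stated) is uncharged.
Positive (K, R): K2, R7, R8, R13, K15, R17, R21 → +7.
Negative (D, E): D3, D10, D20 → −3.
The N-terminus (+1) and C-terminus (−1) cancel.
Net charge = (+7) + (−3) = +4.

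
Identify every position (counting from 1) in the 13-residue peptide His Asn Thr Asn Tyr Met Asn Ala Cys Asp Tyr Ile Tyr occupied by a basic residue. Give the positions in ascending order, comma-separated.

1

Lysine (K), arginine (R), and histidine (H) have basic, nitrogen-containing side chains.
Matching residues: His1.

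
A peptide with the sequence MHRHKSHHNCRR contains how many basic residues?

8

Lysine (K), arginine (R), and histidine (H) have basic, nitrogen-containing side chains.
Matching residues: H2, R3, H4, K5, H7, H8, R11, R12.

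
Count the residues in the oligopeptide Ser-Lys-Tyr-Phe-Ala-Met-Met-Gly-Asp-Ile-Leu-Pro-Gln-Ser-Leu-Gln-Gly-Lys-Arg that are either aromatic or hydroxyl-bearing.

Aromatic: F, W, Y. Hydroxyl-bearing: S, T, Y.
Aromatic residues here: Tyr3, Phe4 (2).
Hydroxyl-bearing residues here: Ser1, Tyr3, Ser14 (3).
Y is in both groups, so the 1 Y residue must not be double-counted.
Total = 2 + 3 − 1 = 4.

4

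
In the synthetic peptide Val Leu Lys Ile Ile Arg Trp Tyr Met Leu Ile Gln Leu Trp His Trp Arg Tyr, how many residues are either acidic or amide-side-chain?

1

Acidic: D, E. Amide-side-chain: N, Q.
Acidic residues here: none (0).
Amide-side-chain residues here: Gln12 (1).
The two groups share no amino acid, so total = 0 + 1 = 1.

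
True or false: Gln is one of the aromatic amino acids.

False

F, W, and Y each carry an aromatic ring on the side chain.
Glutamine is not in this group.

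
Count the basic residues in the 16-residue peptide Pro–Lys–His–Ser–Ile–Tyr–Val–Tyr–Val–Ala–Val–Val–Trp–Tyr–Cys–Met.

2

The basic amino acids are Lys (K), Arg (R), and His (H).
Matching residues: Lys2, His3.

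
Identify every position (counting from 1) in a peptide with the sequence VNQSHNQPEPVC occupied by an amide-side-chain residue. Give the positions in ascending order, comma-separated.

2, 3, 6, 7

The amide-side-chain residues are Asn (N) and Gln (Q).
Matching residues: N2, Q3, N6, Q7.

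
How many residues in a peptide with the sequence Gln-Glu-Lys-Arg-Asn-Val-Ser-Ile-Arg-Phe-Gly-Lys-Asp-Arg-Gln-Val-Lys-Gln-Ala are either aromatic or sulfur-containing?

1

Aromatic: F, W, Y. Sulfur-containing: C, M.
Aromatic residues here: Phe10 (1).
Sulfur-containing residues here: none (0).
The two groups share no amino acid, so total = 1 + 0 = 1.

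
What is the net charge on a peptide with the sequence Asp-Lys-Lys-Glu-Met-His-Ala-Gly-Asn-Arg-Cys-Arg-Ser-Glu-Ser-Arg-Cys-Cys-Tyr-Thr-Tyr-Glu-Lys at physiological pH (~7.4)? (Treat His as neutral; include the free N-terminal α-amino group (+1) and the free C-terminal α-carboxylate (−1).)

At pH ~7.4 the Lys and Arg side chains are protonated (+1), the Asp and Glu side chains are deprotonated (−1), and with His taken as neutral all other side chains carry no charge.
Positive (K, R): Lys2, Lys3, Arg10, Arg12, Arg16, Lys23 → +6.
Negative (D, E): Asp1, Glu4, Glu14, Glu22 → −4.
The N-terminus (+1) and C-terminus (−1) cancel.
Net charge = (+6) + (−4) = +2.

+2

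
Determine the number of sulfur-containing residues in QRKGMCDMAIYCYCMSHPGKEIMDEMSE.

8

The sulfur-bearing residues are cysteine (–SH) and methionine (–S–CH₃).
Matching residues: M5, C6, M8, C12, C14, M15, M23, M26.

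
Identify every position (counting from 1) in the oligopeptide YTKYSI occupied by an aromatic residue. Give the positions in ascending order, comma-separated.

1, 4

Matching residues: Y1, Y4.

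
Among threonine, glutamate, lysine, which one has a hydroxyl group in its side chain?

The –OH-bearing residues are Ser, Thr (aliphatic alcohols), and Tyr (phenol).
Of the listed options, only threonine belongs to this group.

threonine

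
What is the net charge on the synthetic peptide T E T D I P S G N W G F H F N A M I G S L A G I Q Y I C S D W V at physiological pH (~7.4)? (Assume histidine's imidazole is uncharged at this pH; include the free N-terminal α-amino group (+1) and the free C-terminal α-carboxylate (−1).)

At pH ~7.4 the Lys and Arg side chains are protonated (+1), the Asp and Glu side chains are deprotonated (−1), and with His taken as neutral all other side chains carry no charge.
Positive (K, R): none → +0.
Negative (D, E): E2, D4, D30 → −3.
The N-terminus (+1) and C-terminus (−1) cancel.
Net charge = (+0) + (−3) = −3.

-3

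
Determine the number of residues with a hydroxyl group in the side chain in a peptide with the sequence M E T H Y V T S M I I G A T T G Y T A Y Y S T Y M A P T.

14

Serine (S), threonine (T), and tyrosine (Y) each carry a hydroxyl group on the side chain.
Matching residues: T3, Y5, T7, S8, T14, T15, Y17, T18, Y20, Y21, S22, T23, Y24, T28.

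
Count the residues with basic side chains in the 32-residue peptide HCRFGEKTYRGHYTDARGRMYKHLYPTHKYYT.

11

K, R, and H are the three residues with basic side chains (ε-amine, guanidinium, and imidazole respectively).
Matching residues: H1, R3, K7, R10, H12, R17, R19, K22, H23, H28, K29.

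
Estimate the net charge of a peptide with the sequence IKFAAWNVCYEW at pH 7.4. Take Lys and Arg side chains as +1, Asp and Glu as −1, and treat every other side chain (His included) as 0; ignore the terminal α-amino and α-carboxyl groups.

0

Positive (K, R): K2 → +1.
Negative (D, E): E11 → −1.
Net charge = (+1) + (−1) = 0.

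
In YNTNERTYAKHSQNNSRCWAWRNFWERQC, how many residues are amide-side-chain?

The amide-side-chain residues are Asn (N) and Gln (Q).
Matching residues: N2, N4, Q13, N14, N15, N23, Q28.

7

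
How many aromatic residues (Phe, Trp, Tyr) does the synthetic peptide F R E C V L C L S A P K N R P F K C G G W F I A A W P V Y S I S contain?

Matching residues: F1, F16, W21, F22, W26, Y29.

6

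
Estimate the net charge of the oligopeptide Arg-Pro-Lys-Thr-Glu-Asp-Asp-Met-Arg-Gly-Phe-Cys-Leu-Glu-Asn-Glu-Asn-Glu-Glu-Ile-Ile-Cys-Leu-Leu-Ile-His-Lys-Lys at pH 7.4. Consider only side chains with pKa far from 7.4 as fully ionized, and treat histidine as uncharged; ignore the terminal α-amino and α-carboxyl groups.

At pH ~7.4 the Lys and Arg side chains are protonated (+1), the Asp and Glu side chains are deprotonated (−1), and with His taken as neutral all other side chains carry no charge.
Positive (K, R): Arg1, Lys3, Arg9, Lys27, Lys28 → +5.
Negative (D, E): Glu5, Asp6, Asp7, Glu14, Glu16, Glu18, Glu19 → −7.
Net charge = (+5) + (−7) = −2.

-2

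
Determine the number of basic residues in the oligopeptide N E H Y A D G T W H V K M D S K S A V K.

The basic amino acids are Lys (K), Arg (R), and His (H).
Matching residues: H3, H10, K12, K16, K20.

5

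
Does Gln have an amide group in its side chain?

Yes

Only N (asparagine) and Q (glutamine) carry a side-chain carboxamide.
Glutamine is in this group.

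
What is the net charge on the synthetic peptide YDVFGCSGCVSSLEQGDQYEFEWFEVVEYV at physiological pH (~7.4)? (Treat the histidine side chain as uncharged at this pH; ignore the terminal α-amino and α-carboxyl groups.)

-7

Near pH 7.4, K and R contribute +1 each, D and E contribute −1 each, and every other side chain (His included, as stated) is uncharged.
Positive (K, R): none → +0.
Negative (D, E): D2, E14, D17, E20, E22, E25, E28 → −7.
Net charge = (+0) + (−7) = −7.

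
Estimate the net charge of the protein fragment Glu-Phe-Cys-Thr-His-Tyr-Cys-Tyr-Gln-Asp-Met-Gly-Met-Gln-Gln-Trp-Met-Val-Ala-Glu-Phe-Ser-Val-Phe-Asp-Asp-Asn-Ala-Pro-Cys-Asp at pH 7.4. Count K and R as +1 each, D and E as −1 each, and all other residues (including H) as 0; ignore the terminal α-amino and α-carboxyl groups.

Positive (K, R): none → +0.
Negative (D, E): Glu1, Asp10, Glu20, Asp25, Asp26, Asp31 → −6.
Net charge = (+0) + (−6) = −6.

-6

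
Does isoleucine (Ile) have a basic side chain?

No

Lysine (K), arginine (R), and histidine (H) have basic, nitrogen-containing side chains.
Isoleucine is not in this group.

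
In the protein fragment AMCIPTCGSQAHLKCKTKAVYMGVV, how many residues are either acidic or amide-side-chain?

Acidic: D, E. Amide-side-chain: N, Q.
Acidic residues here: none (0).
Amide-side-chain residues here: Q10 (1).
The two groups share no amino acid, so total = 0 + 1 = 1.

1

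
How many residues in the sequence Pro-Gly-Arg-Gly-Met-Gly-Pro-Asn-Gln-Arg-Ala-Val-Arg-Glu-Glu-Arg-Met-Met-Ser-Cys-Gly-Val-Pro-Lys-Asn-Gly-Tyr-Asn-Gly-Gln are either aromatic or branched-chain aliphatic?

Aromatic: F, W, Y. Branched-chain aliphatic: I, L, V.
Aromatic residues here: Tyr27 (1).
Branched-chain aliphatic residues here: Val12, Val22 (2).
The two groups share no amino acid, so total = 1 + 2 = 3.

3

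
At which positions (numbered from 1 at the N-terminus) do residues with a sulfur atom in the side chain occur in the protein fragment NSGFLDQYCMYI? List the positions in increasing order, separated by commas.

Only Cys (C) and Met (M) have a sulfur atom in the side chain.
Matching residues: C9, M10.

9, 10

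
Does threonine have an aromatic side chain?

No

Phenylalanine (F), tryptophan (W), and tyrosine (Y) have aromatic ring side chains.
Threonine is not in this group.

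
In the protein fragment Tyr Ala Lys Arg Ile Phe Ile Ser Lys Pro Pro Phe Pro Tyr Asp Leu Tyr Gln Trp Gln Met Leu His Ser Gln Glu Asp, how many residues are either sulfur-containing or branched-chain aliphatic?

Sulfur-containing: C, M. Branched-chain aliphatic: I, L, V.
Sulfur-containing residues here: Met21 (1).
Branched-chain aliphatic residues here: Ile5, Ile7, Leu16, Leu22 (4).
The two groups share no amino acid, so total = 1 + 4 = 5.

5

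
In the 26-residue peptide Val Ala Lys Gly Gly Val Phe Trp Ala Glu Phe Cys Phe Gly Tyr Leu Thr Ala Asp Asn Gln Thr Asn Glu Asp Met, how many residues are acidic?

4

Only D (aspartate) and E (glutamate) carry a side-chain carboxylic acid.
Matching residues: Glu10, Asp19, Glu24, Asp25.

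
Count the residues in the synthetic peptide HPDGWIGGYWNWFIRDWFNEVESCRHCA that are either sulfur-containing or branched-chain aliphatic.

Sulfur-containing: C, M. Branched-chain aliphatic: I, L, V.
Sulfur-containing residues here: C24, C27 (2).
Branched-chain aliphatic residues here: I6, I14, V21 (3).
The two groups share no amino acid, so total = 2 + 3 = 5.

5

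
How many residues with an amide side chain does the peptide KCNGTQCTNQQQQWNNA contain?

Only N (asparagine) and Q (glutamine) carry a side-chain carboxamide.
Matching residues: N3, Q6, N9, Q10, Q11, Q12, Q13, N15, N16.

9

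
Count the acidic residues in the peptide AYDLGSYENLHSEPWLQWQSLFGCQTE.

4

The acidic residues are Asp (D) and Glu (E), whose side chains end in a carboxylate group.
Matching residues: D3, E8, E13, E27.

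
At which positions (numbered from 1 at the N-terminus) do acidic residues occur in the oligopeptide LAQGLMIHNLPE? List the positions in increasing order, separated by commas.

Only D (aspartate) and E (glutamate) carry a side-chain carboxylic acid.
Matching residues: E12.

12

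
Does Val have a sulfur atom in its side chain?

Cysteine (C, thiol) and methionine (M, thioether) are the two sulfur-containing amino acids.
Valine is not in this group.

No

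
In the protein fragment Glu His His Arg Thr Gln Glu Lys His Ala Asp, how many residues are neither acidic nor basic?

Acidic: D, E. Basic: K, R, H. All other residues are neither.
Matching residues: Thr5, Gln6, Ala10.

3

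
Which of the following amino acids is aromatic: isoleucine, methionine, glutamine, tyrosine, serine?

The aromatic amino acids are Phe (F, benzyl), Trp (W, indole), and Tyr (Y, phenol).
Of the listed options, only tyrosine belongs to this group.

tyrosine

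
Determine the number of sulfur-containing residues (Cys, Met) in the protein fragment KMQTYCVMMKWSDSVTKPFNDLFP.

4

Matching residues: M2, C6, M8, M9.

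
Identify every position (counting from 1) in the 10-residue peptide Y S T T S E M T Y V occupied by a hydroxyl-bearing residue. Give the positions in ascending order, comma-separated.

Serine (S), threonine (T), and tyrosine (Y) each carry a hydroxyl group on the side chain.
Matching residues: Y1, S2, T3, T4, S5, T8, Y9.

1, 2, 3, 4, 5, 8, 9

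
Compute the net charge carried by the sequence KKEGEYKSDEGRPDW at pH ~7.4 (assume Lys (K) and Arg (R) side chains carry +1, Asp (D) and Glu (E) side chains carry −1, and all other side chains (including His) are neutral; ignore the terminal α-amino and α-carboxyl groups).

Positive (K, R): K1, K2, K7, R12 → +4.
Negative (D, E): E3, E5, D9, E10, D14 → −5.
Net charge = (+4) + (−5) = −1.

-1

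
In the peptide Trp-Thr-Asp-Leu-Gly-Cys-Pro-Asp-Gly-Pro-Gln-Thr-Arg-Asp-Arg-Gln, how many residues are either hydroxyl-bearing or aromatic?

Hydroxyl-bearing: S, T, Y. Aromatic: F, W, Y.
Hydroxyl-bearing residues here: Thr2, Thr12 (2).
Aromatic residues here: Trp1 (1).
(Y belongs to both groups, but none appear in this sequence.) Total = 2 + 1 = 3.

3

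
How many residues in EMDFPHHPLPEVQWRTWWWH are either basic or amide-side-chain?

5

Basic: H, K, R. Amide-side-chain: N, Q.
Basic residues here: H6, H7, R15, H20 (4).
Amide-side-chain residues here: Q13 (1).
The two groups share no amino acid, so total = 4 + 1 = 5.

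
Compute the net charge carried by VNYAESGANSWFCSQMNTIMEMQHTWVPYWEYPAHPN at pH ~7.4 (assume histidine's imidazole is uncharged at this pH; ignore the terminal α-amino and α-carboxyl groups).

At pH ~7.4 the Lys and Arg side chains are protonated (+1), the Asp and Glu side chains are deprotonated (−1), and with His taken as neutral all other side chains carry no charge.
Positive (K, R): none → +0.
Negative (D, E): E5, E21, E31 → −3.
Net charge = (+0) + (−3) = −3.

-3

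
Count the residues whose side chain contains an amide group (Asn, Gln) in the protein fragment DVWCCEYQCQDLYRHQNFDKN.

Matching residues: Q8, Q10, Q16, N17, N21.

5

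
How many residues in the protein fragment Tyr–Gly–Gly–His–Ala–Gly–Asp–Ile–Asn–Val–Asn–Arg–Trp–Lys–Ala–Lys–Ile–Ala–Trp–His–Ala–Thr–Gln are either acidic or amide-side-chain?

4

Acidic: D, E. Amide-side-chain: N, Q.
Acidic residues here: Asp7 (1).
Amide-side-chain residues here: Asn9, Asn11, Gln23 (3).
The two groups share no amino acid, so total = 1 + 3 = 4.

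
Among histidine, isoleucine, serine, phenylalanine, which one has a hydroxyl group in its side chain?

The –OH-bearing residues are Ser, Thr (aliphatic alcohols), and Tyr (phenol).
Of the listed options, only serine belongs to this group.

serine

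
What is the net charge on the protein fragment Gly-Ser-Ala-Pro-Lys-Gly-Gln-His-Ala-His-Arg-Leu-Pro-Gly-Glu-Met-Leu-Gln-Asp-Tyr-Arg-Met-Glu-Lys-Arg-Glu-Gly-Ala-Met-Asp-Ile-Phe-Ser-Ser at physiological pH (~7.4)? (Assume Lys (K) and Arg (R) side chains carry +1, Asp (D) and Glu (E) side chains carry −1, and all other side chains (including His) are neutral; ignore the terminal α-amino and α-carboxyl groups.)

0

Positive (K, R): Lys5, Arg11, Arg21, Lys24, Arg25 → +5.
Negative (D, E): Glu15, Asp19, Glu23, Glu26, Asp30 → −5.
Net charge = (+5) + (−5) = 0.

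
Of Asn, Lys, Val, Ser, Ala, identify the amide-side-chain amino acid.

The amide-side-chain residues are Asn (N) and Gln (Q).
Of the listed options, only Asn belongs to this group.

Asn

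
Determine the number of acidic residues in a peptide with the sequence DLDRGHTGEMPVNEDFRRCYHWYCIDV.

6

The acidic residues are Asp (D) and Glu (E), whose side chains end in a carboxylate group.
Matching residues: D1, D3, E9, E14, D15, D26.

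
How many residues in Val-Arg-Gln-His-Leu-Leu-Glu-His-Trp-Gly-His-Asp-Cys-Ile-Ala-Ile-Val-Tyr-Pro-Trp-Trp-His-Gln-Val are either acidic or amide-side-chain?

Acidic: D, E. Amide-side-chain: N, Q.
Acidic residues here: Glu7, Asp12 (2).
Amide-side-chain residues here: Gln3, Gln23 (2).
The two groups share no amino acid, so total = 2 + 2 = 4.

4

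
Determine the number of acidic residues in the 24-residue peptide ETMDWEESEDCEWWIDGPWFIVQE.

The acidic residues are Asp (D) and Glu (E), whose side chains end in a carboxylate group.
Matching residues: E1, D4, E6, E7, E9, D10, E12, D16, E24.

9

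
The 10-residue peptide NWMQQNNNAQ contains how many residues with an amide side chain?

7

The amide-side-chain residues are Asn (N) and Gln (Q).
Matching residues: N1, Q4, Q5, N6, N7, N8, Q10.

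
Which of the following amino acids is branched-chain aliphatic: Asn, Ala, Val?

Valine (V), leucine (L), and isoleucine (I) are the branched-chain amino acids.
Of the listed options, only Val belongs to this group.

Val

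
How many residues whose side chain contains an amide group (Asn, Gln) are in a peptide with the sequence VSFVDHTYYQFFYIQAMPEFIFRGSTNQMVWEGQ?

Matching residues: Q10, Q15, N27, Q28, Q34.

5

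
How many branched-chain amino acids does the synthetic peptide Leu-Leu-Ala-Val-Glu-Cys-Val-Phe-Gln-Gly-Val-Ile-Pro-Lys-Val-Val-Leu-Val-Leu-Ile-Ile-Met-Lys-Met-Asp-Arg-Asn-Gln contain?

13

Valine (V), leucine (L), and isoleucine (I) are the branched-chain amino acids.
Matching residues: Leu1, Leu2, Val4, Val7, Val11, Ile12, Val15, Val16, Leu17, Val18, Leu19, Ile20, Ile21.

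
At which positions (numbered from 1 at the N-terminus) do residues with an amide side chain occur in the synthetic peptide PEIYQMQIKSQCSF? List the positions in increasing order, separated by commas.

5, 7, 11

Only N (asparagine) and Q (glutamine) carry a side-chain carboxamide.
Matching residues: Q5, Q7, Q11.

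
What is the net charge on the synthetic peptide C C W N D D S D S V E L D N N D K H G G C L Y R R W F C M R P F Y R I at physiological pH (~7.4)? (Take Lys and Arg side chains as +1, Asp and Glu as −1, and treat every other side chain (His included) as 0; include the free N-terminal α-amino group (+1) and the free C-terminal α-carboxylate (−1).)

-1

Positive (K, R): K17, R24, R25, R30, R34 → +5.
Negative (D, E): D5, D6, D8, E11, D13, D16 → −6.
The N-terminus (+1) and C-terminus (−1) cancel.
Net charge = (+5) + (−6) = −1.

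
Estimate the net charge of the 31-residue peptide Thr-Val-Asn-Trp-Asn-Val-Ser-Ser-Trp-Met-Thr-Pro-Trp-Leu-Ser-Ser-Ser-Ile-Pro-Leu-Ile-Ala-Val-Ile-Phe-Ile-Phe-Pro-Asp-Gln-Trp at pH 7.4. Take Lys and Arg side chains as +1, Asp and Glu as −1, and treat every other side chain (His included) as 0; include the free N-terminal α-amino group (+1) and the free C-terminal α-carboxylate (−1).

Positive (K, R): none → +0.
Negative (D, E): Asp29 → −1.
The N-terminus (+1) and C-terminus (−1) cancel.
Net charge = (+0) + (−1) = −1.

-1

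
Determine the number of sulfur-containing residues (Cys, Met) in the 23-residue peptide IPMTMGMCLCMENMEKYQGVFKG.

Matching residues: M3, M5, M7, C8, C10, M11, M14.

7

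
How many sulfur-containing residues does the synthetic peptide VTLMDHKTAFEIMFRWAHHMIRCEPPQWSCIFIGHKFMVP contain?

The sulfur-bearing residues are cysteine (–SH) and methionine (–S–CH₃).
Matching residues: M4, M13, M20, C23, C30, M38.

6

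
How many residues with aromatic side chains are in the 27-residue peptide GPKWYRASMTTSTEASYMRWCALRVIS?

The aromatic amino acids are Phe (F, benzyl), Trp (W, indole), and Tyr (Y, phenol).
Matching residues: W4, Y5, Y17, W20.

4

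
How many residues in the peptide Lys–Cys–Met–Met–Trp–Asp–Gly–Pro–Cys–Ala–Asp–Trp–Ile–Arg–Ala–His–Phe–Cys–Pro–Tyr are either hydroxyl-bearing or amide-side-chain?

Hydroxyl-bearing: S, T, Y. Amide-side-chain: N, Q.
Hydroxyl-bearing residues here: Tyr20 (1).
Amide-side-chain residues here: none (0).
The two groups share no amino acid, so total = 1 + 0 = 1.

1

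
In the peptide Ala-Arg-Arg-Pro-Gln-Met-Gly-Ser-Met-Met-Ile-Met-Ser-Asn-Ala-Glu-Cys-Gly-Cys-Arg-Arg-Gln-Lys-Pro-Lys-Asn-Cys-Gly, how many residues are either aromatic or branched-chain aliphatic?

1

Aromatic: F, W, Y. Branched-chain aliphatic: I, L, V.
Aromatic residues here: none (0).
Branched-chain aliphatic residues here: Ile11 (1).
The two groups share no amino acid, so total = 0 + 1 = 1.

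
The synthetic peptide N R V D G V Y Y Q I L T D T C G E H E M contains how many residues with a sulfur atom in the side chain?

Cysteine (C, thiol) and methionine (M, thioether) are the two sulfur-containing amino acids.
Matching residues: C15, M20.

2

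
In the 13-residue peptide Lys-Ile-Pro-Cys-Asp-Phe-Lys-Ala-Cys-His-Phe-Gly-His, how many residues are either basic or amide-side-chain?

Basic: H, K, R. Amide-side-chain: N, Q.
Basic residues here: Lys1, Lys7, His10, His13 (4).
Amide-side-chain residues here: none (0).
The two groups share no amino acid, so total = 4 + 0 = 4.

4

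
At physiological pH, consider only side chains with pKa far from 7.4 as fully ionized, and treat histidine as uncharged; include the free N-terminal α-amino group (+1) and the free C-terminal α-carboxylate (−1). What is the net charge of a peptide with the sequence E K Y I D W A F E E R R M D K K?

The side chains ionized at physiological pH are Lys/Arg (+1) and Asp/Glu (−1); with His treated as neutral, nothing else contributes.
Positive (K, R): K2, R11, R12, K15, K16 → +5.
Negative (D, E): E1, D5, E9, E10, D14 → −5.
The N-terminus (+1) and C-terminus (−1) cancel.
Net charge = (+5) + (−5) = 0.

0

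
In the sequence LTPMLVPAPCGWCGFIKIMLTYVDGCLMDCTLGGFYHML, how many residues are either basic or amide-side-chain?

2

Basic: H, K, R. Amide-side-chain: N, Q.
Basic residues here: K17, H37 (2).
Amide-side-chain residues here: none (0).
The two groups share no amino acid, so total = 2 + 0 = 2.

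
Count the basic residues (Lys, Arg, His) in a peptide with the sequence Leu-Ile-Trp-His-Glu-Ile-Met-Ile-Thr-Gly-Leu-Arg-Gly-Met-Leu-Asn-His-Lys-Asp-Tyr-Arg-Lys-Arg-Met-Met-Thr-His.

8

Matching residues: His4, Arg12, His17, Lys18, Arg21, Lys22, Arg23, His27.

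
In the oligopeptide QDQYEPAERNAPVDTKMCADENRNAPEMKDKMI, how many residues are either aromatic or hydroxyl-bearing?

2

Aromatic: F, W, Y. Hydroxyl-bearing: S, T, Y.
Aromatic residues here: Y4 (1).
Hydroxyl-bearing residues here: Y4, T15 (2).
Y is in both groups, so the 1 Y residue must not be double-counted.
Total = 1 + 2 − 1 = 2.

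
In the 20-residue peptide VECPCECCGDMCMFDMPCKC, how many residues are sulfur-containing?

Cysteine (C, thiol) and methionine (M, thioether) are the two sulfur-containing amino acids.
Matching residues: C3, C5, C7, C8, M11, C12, M13, M16, C18, C20.

10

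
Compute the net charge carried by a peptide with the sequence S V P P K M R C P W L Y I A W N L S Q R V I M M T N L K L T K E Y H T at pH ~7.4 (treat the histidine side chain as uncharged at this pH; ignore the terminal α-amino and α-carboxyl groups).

+4

Near pH 7.4, K and R contribute +1 each, D and E contribute −1 each, and every other side chain (His included, as stated) is uncharged.
Positive (K, R): K5, R7, R20, K28, K31 → +5.
Negative (D, E): E32 → −1.
Net charge = (+5) + (−1) = +4.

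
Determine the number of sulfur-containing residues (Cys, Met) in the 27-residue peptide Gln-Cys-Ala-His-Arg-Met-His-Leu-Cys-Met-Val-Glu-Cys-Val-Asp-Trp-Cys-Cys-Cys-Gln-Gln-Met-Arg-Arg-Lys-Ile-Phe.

Matching residues: Cys2, Met6, Cys9, Met10, Cys13, Cys17, Cys18, Cys19, Met22.

9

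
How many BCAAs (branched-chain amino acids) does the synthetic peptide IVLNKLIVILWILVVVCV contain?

14

V, L, and I make up the branched-chain aliphatic group.
Matching residues: I1, V2, L3, L6, I7, V8, I9, L10, I12, L13, V14, V15, V16, V18.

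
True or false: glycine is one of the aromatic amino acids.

Phenylalanine (F), tryptophan (W), and tyrosine (Y) have aromatic ring side chains.
Glycine is not in this group.

False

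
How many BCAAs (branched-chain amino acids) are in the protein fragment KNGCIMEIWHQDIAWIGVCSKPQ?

Valine (V), leucine (L), and isoleucine (I) are the branched-chain amino acids.
Matching residues: I5, I8, I13, I16, V18.

5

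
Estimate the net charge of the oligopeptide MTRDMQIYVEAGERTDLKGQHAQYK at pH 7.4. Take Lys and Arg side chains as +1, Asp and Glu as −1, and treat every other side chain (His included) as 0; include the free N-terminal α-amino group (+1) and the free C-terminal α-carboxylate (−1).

0

Positive (K, R): R3, R14, K18, K25 → +4.
Negative (D, E): D4, E10, E13, D16 → −4.
The N-terminus (+1) and C-terminus (−1) cancel.
Net charge = (+4) + (−4) = 0.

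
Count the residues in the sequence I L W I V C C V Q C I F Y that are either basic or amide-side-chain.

Basic: H, K, R. Amide-side-chain: N, Q.
Basic residues here: none (0).
Amide-side-chain residues here: Q9 (1).
The two groups share no amino acid, so total = 0 + 1 = 1.

1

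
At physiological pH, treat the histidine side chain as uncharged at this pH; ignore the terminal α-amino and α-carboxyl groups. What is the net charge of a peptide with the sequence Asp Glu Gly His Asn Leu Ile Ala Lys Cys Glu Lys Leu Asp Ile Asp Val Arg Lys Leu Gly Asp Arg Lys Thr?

At pH ~7.4 the Lys and Arg side chains are protonated (+1), the Asp and Glu side chains are deprotonated (−1), and with His taken as neutral all other side chains carry no charge.
Positive (K, R): Lys9, Lys12, Arg18, Lys19, Arg23, Lys24 → +6.
Negative (D, E): Asp1, Glu2, Glu11, Asp14, Asp16, Asp22 → −6.
Net charge = (+6) + (−6) = 0.

0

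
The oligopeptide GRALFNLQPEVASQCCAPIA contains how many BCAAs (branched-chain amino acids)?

4

The BCAAs are Val, Leu, and Ile — aliphatic side chains with a branch point.
Matching residues: L4, L7, V11, I19.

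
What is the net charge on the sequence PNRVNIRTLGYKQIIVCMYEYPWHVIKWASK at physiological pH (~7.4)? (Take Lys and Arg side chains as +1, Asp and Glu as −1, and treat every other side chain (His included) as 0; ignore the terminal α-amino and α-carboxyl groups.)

Positive (K, R): R3, R7, K12, K27, K31 → +5.
Negative (D, E): E20 → −1.
Net charge = (+5) + (−1) = +4.

+4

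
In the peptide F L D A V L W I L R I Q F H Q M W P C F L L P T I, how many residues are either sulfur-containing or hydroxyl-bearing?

3

Sulfur-containing: C, M. Hydroxyl-bearing: S, T, Y.
Sulfur-containing residues here: M16, C19 (2).
Hydroxyl-bearing residues here: T24 (1).
The two groups share no amino acid, so total = 2 + 1 = 3.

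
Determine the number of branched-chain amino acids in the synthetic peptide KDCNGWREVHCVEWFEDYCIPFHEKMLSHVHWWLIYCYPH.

7

Valine (V), leucine (L), and isoleucine (I) are the branched-chain amino acids.
Matching residues: V9, V12, I20, L27, V30, L34, I35.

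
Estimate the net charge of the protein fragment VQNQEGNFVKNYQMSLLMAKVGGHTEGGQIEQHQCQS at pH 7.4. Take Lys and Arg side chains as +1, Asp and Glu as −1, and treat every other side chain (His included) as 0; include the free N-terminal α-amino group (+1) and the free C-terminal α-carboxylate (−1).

-1

Positive (K, R): K10, K20 → +2.
Negative (D, E): E5, E26, E31 → −3.
The N-terminus (+1) and C-terminus (−1) cancel.
Net charge = (+2) + (−3) = −1.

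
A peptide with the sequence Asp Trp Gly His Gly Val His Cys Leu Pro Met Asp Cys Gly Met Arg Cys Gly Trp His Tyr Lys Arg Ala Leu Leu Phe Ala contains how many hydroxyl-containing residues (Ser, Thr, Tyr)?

1

Matching residues: Tyr21.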